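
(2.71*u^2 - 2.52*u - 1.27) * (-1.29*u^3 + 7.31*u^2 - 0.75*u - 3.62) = -3.4959*u^5 + 23.0609*u^4 - 18.8154*u^3 - 17.2039*u^2 + 10.0749*u + 4.5974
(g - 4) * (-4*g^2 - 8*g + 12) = -4*g^3 + 8*g^2 + 44*g - 48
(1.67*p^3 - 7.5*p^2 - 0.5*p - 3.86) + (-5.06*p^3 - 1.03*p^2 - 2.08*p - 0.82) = -3.39*p^3 - 8.53*p^2 - 2.58*p - 4.68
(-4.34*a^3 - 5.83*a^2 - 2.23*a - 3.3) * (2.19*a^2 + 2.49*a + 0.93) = -9.5046*a^5 - 23.5743*a^4 - 23.4366*a^3 - 18.2016*a^2 - 10.2909*a - 3.069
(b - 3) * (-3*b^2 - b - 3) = -3*b^3 + 8*b^2 + 9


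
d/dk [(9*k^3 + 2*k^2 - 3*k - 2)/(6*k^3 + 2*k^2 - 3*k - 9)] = (6*k^4 - 18*k^3 - 207*k^2 - 28*k + 21)/(36*k^6 + 24*k^5 - 32*k^4 - 120*k^3 - 27*k^2 + 54*k + 81)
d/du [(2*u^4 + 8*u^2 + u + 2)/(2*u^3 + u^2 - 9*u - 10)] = (4*u^6 + 4*u^5 - 70*u^4 - 84*u^3 - 85*u^2 - 164*u + 8)/(4*u^6 + 4*u^5 - 35*u^4 - 58*u^3 + 61*u^2 + 180*u + 100)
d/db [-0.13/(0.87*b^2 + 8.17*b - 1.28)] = (0.2262*b + 1.0621)/(0.87*b^2 + 8.17*b - 1.28)^2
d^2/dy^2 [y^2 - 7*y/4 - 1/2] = 2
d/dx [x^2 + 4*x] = 2*x + 4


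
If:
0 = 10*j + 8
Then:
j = -4/5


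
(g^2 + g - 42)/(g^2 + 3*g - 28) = (g - 6)/(g - 4)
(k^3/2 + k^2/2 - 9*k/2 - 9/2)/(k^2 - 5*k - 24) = (k^2 - 2*k - 3)/(2*(k - 8))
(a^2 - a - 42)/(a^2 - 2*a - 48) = (a - 7)/(a - 8)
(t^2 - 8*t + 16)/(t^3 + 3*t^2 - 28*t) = (t - 4)/(t*(t + 7))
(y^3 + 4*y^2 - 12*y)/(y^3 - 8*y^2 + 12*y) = (y + 6)/(y - 6)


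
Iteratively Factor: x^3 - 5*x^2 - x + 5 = (x - 1)*(x^2 - 4*x - 5) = (x - 5)*(x - 1)*(x + 1)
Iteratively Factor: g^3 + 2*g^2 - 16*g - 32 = (g + 2)*(g^2 - 16) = (g - 4)*(g + 2)*(g + 4)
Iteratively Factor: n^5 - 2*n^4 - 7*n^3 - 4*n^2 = (n)*(n^4 - 2*n^3 - 7*n^2 - 4*n) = n*(n + 1)*(n^3 - 3*n^2 - 4*n) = n*(n - 4)*(n + 1)*(n^2 + n) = n*(n - 4)*(n + 1)^2*(n)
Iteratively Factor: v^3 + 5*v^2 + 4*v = (v + 4)*(v^2 + v) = v*(v + 4)*(v + 1)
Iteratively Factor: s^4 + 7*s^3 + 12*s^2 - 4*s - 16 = (s - 1)*(s^3 + 8*s^2 + 20*s + 16) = (s - 1)*(s + 2)*(s^2 + 6*s + 8) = (s - 1)*(s + 2)*(s + 4)*(s + 2)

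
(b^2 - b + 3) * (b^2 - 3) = b^4 - b^3 + 3*b - 9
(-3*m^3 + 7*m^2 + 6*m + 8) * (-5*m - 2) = 15*m^4 - 29*m^3 - 44*m^2 - 52*m - 16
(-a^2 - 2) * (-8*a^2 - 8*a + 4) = 8*a^4 + 8*a^3 + 12*a^2 + 16*a - 8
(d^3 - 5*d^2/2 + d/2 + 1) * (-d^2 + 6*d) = -d^5 + 17*d^4/2 - 31*d^3/2 + 2*d^2 + 6*d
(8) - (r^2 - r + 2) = -r^2 + r + 6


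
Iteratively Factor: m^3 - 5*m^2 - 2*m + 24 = (m - 4)*(m^2 - m - 6) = (m - 4)*(m - 3)*(m + 2)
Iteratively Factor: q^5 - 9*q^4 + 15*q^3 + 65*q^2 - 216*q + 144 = (q - 3)*(q^4 - 6*q^3 - 3*q^2 + 56*q - 48) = (q - 3)*(q - 1)*(q^3 - 5*q^2 - 8*q + 48) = (q - 4)*(q - 3)*(q - 1)*(q^2 - q - 12) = (q - 4)*(q - 3)*(q - 1)*(q + 3)*(q - 4)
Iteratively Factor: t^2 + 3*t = (t + 3)*(t)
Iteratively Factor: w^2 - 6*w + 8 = (w - 2)*(w - 4)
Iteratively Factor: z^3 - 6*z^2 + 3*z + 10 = (z + 1)*(z^2 - 7*z + 10) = (z - 2)*(z + 1)*(z - 5)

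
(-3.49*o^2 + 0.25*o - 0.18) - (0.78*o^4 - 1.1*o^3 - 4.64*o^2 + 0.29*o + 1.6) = -0.78*o^4 + 1.1*o^3 + 1.15*o^2 - 0.04*o - 1.78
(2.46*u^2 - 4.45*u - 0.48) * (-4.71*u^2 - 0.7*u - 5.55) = -11.5866*u^4 + 19.2375*u^3 - 8.2772*u^2 + 25.0335*u + 2.664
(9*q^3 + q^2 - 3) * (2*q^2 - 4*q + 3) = 18*q^5 - 34*q^4 + 23*q^3 - 3*q^2 + 12*q - 9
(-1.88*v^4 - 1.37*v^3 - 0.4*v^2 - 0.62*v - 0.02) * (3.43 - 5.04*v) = 9.4752*v^5 + 0.4564*v^4 - 2.6831*v^3 + 1.7528*v^2 - 2.0258*v - 0.0686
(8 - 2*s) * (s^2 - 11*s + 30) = -2*s^3 + 30*s^2 - 148*s + 240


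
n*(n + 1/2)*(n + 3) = n^3 + 7*n^2/2 + 3*n/2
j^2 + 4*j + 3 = (j + 1)*(j + 3)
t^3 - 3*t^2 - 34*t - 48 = (t - 8)*(t + 2)*(t + 3)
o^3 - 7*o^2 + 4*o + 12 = (o - 6)*(o - 2)*(o + 1)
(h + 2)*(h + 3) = h^2 + 5*h + 6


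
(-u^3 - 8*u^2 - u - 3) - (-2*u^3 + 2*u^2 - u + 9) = u^3 - 10*u^2 - 12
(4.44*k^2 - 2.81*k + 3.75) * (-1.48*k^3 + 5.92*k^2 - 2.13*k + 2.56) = -6.5712*k^5 + 30.4436*k^4 - 31.6424*k^3 + 39.5517*k^2 - 15.1811*k + 9.6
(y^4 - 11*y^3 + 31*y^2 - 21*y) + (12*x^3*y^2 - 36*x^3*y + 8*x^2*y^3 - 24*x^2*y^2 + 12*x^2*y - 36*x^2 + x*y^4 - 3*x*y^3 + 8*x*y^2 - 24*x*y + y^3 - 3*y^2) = 12*x^3*y^2 - 36*x^3*y + 8*x^2*y^3 - 24*x^2*y^2 + 12*x^2*y - 36*x^2 + x*y^4 - 3*x*y^3 + 8*x*y^2 - 24*x*y + y^4 - 10*y^3 + 28*y^2 - 21*y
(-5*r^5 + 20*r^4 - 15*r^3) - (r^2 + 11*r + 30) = -5*r^5 + 20*r^4 - 15*r^3 - r^2 - 11*r - 30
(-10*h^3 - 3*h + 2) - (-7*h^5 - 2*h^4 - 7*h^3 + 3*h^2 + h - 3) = 7*h^5 + 2*h^4 - 3*h^3 - 3*h^2 - 4*h + 5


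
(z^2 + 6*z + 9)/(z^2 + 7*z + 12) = (z + 3)/(z + 4)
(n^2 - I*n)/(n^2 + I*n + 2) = n/(n + 2*I)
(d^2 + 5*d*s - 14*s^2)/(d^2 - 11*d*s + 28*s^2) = (d^2 + 5*d*s - 14*s^2)/(d^2 - 11*d*s + 28*s^2)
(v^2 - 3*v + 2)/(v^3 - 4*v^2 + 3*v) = (v - 2)/(v*(v - 3))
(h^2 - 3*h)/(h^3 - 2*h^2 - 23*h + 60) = h/(h^2 + h - 20)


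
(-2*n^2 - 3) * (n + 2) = -2*n^3 - 4*n^2 - 3*n - 6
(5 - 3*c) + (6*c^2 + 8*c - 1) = 6*c^2 + 5*c + 4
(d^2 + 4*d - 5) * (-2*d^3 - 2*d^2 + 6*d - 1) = -2*d^5 - 10*d^4 + 8*d^3 + 33*d^2 - 34*d + 5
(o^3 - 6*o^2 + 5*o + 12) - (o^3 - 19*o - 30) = -6*o^2 + 24*o + 42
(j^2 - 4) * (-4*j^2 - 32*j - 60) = -4*j^4 - 32*j^3 - 44*j^2 + 128*j + 240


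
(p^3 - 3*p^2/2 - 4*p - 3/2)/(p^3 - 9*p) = (2*p^2 + 3*p + 1)/(2*p*(p + 3))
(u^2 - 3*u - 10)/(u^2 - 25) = (u + 2)/(u + 5)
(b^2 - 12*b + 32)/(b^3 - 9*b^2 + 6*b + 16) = (b - 4)/(b^2 - b - 2)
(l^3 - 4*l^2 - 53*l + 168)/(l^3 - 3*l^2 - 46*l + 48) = (l^2 + 4*l - 21)/(l^2 + 5*l - 6)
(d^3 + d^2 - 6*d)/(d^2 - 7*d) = (d^2 + d - 6)/(d - 7)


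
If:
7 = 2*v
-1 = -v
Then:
No Solution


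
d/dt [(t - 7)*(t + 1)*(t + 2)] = 3*t^2 - 8*t - 19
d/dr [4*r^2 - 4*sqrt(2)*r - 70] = 8*r - 4*sqrt(2)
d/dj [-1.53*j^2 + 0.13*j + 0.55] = 0.13 - 3.06*j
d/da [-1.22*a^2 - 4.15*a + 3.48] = -2.44*a - 4.15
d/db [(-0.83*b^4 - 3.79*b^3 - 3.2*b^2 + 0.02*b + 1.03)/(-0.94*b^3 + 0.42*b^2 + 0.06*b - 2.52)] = (0.7802*b^6 - 0.697199999999997*b^5 - 4.7492*b^4 + 7.9492*b^3 + 31.3566*b^2 + 15.2628*b - 0.1122)/(0.8836*b^6 - 0.7896*b^5 + 0.0636*b^4 + 4.788*b^3 - 2.1132*b^2 - 0.3024*b + 6.3504)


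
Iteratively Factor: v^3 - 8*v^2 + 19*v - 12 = (v - 1)*(v^2 - 7*v + 12) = (v - 3)*(v - 1)*(v - 4)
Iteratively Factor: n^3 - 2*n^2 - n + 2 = (n + 1)*(n^2 - 3*n + 2) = (n - 1)*(n + 1)*(n - 2)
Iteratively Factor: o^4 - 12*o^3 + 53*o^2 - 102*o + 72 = (o - 3)*(o^3 - 9*o^2 + 26*o - 24) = (o - 4)*(o - 3)*(o^2 - 5*o + 6) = (o - 4)*(o - 3)*(o - 2)*(o - 3)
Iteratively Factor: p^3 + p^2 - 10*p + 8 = (p - 2)*(p^2 + 3*p - 4) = (p - 2)*(p + 4)*(p - 1)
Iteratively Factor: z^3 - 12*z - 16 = (z + 2)*(z^2 - 2*z - 8) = (z - 4)*(z + 2)*(z + 2)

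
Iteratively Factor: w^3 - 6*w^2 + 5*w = (w - 1)*(w^2 - 5*w) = (w - 5)*(w - 1)*(w)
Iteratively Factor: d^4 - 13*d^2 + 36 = (d - 3)*(d^3 + 3*d^2 - 4*d - 12) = (d - 3)*(d - 2)*(d^2 + 5*d + 6) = (d - 3)*(d - 2)*(d + 3)*(d + 2)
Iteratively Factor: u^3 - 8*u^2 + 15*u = (u - 5)*(u^2 - 3*u) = u*(u - 5)*(u - 3)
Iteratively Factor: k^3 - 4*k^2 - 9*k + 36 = (k - 3)*(k^2 - k - 12) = (k - 4)*(k - 3)*(k + 3)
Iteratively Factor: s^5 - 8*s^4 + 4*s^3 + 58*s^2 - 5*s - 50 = (s + 2)*(s^4 - 10*s^3 + 24*s^2 + 10*s - 25) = (s + 1)*(s + 2)*(s^3 - 11*s^2 + 35*s - 25) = (s - 5)*(s + 1)*(s + 2)*(s^2 - 6*s + 5) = (s - 5)^2*(s + 1)*(s + 2)*(s - 1)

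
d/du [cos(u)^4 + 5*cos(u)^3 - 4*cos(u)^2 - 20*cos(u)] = (-4*cos(u)^3 - 15*cos(u)^2 + 8*cos(u) + 20)*sin(u)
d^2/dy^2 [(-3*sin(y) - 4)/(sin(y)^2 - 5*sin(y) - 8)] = (-3*sin(y)^5 - 31*sin(y)^4 - 78*sin(y)^3 - 84*sin(y)^2 - 8*sin(y) + 24)/(5*sin(y) + cos(y)^2 + 7)^3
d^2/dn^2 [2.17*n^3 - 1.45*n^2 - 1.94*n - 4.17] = 13.02*n - 2.9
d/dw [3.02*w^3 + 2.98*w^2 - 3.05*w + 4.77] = 9.06*w^2 + 5.96*w - 3.05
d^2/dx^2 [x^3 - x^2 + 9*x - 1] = 6*x - 2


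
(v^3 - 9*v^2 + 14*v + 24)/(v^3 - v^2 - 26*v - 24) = (v - 4)/(v + 4)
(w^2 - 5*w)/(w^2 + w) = (w - 5)/(w + 1)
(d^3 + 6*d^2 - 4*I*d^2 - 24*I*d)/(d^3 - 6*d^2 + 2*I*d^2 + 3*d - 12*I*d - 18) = (d^3 + d^2*(6 - 4*I) - 24*I*d)/(d^3 + d^2*(-6 + 2*I) + d*(3 - 12*I) - 18)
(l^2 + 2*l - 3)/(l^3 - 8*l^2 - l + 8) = (l + 3)/(l^2 - 7*l - 8)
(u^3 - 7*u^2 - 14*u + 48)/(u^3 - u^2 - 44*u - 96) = (u - 2)/(u + 4)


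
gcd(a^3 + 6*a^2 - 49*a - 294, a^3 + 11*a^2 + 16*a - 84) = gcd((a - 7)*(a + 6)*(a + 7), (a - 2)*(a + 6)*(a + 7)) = a^2 + 13*a + 42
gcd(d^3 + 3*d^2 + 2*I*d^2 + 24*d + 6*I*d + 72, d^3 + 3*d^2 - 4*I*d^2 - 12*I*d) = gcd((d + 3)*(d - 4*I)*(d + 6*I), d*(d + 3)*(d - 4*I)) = d^2 + d*(3 - 4*I) - 12*I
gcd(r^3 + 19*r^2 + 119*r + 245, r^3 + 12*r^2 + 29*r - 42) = r + 7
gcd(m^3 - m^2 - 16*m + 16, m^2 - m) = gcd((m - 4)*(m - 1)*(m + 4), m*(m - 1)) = m - 1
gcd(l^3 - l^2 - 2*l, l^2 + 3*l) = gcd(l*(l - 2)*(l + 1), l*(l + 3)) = l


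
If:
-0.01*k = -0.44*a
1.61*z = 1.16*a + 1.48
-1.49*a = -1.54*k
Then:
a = 0.00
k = 0.00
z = 0.92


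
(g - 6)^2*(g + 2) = g^3 - 10*g^2 + 12*g + 72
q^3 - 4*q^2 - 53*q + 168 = (q - 8)*(q - 3)*(q + 7)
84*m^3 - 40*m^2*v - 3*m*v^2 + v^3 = (-7*m + v)*(-2*m + v)*(6*m + v)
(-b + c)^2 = b^2 - 2*b*c + c^2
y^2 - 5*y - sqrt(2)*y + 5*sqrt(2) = (y - 5)*(y - sqrt(2))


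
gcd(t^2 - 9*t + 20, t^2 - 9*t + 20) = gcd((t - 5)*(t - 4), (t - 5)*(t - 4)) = t^2 - 9*t + 20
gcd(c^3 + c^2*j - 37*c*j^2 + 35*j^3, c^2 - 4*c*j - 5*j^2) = c - 5*j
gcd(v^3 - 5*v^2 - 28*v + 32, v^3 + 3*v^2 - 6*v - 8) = v + 4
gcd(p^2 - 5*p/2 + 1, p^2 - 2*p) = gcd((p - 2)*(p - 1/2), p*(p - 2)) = p - 2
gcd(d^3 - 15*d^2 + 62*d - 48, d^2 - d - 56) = d - 8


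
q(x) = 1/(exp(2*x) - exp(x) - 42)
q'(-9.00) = 0.00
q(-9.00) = -0.02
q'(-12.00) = 0.00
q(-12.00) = -0.02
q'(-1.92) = 0.00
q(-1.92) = -0.02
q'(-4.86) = 0.00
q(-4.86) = -0.02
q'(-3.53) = 0.00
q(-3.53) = -0.02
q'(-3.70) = 0.00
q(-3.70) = -0.02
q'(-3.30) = 0.00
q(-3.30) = -0.02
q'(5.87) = -0.00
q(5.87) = 0.00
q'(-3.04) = 0.00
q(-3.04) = -0.02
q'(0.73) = -0.00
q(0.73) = -0.03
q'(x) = (-2*exp(2*x) + exp(x))/(exp(2*x) - exp(x) - 42)^2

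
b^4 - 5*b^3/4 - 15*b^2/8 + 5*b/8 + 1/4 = (b - 2)*(b - 1/2)*(b + 1/4)*(b + 1)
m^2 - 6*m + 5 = (m - 5)*(m - 1)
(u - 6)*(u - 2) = u^2 - 8*u + 12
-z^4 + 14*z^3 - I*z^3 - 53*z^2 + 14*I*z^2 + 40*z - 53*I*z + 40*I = (z - 8)*(z - 5)*(-I*z + 1)*(-I*z + I)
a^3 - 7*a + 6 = (a - 2)*(a - 1)*(a + 3)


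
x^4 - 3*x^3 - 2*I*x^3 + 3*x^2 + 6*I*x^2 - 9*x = x*(x - 3)*(x - 3*I)*(x + I)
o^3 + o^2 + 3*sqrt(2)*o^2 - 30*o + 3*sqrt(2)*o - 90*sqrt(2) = (o - 5)*(o + 6)*(o + 3*sqrt(2))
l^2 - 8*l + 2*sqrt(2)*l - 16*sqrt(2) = (l - 8)*(l + 2*sqrt(2))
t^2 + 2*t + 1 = (t + 1)^2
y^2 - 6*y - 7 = (y - 7)*(y + 1)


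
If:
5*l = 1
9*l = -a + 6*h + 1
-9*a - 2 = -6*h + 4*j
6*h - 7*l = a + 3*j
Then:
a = -1/20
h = 1/8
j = -1/5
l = 1/5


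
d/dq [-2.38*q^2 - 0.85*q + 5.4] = -4.76*q - 0.85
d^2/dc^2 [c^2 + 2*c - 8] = 2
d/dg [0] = 0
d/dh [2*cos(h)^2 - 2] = -2*sin(2*h)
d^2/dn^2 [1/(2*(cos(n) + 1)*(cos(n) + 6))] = (-4*sin(n)^4 + 27*sin(n)^2 + 273*cos(n)/4 - 21*cos(3*n)/4 + 63)/(2*(cos(n) + 1)^3*(cos(n) + 6)^3)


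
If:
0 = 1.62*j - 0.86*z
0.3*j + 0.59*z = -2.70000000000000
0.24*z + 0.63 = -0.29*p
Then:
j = -1.91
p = 0.81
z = -3.60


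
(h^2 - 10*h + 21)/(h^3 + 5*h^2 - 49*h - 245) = (h - 3)/(h^2 + 12*h + 35)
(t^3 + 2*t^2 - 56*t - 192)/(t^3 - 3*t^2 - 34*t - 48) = (t^2 + 10*t + 24)/(t^2 + 5*t + 6)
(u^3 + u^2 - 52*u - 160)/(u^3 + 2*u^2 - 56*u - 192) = (u + 5)/(u + 6)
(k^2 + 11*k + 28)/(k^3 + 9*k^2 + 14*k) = (k + 4)/(k*(k + 2))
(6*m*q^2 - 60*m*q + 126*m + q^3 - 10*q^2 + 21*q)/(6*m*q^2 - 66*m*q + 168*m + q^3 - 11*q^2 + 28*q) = (q - 3)/(q - 4)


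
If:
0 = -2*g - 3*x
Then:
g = -3*x/2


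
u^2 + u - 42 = (u - 6)*(u + 7)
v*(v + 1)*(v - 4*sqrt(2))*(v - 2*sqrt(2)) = v^4 - 6*sqrt(2)*v^3 + v^3 - 6*sqrt(2)*v^2 + 16*v^2 + 16*v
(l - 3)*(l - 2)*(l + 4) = l^3 - l^2 - 14*l + 24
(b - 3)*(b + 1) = b^2 - 2*b - 3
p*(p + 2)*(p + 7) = p^3 + 9*p^2 + 14*p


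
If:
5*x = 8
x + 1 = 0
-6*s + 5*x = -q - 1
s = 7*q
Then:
No Solution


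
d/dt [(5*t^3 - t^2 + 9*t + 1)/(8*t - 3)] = (80*t^3 - 53*t^2 + 6*t - 35)/(64*t^2 - 48*t + 9)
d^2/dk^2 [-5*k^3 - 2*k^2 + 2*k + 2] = -30*k - 4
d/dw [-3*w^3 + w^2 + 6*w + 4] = -9*w^2 + 2*w + 6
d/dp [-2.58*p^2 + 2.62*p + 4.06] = 2.62 - 5.16*p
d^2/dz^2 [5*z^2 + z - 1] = 10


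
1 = 1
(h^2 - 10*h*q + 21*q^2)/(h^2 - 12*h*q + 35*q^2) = (-h + 3*q)/(-h + 5*q)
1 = 1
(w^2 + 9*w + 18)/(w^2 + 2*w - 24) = (w + 3)/(w - 4)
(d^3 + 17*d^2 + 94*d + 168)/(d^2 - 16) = (d^2 + 13*d + 42)/(d - 4)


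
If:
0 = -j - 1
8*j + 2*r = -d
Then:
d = 8 - 2*r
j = -1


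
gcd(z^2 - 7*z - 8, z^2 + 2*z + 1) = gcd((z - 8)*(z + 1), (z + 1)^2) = z + 1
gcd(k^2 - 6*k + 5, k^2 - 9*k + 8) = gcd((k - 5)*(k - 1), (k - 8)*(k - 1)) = k - 1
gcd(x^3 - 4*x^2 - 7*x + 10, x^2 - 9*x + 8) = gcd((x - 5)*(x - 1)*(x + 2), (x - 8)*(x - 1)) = x - 1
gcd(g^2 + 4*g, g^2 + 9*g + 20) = g + 4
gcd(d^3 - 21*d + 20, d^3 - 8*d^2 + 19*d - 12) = d^2 - 5*d + 4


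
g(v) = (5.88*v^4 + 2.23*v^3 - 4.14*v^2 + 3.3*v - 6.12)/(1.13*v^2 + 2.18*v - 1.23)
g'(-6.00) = -67.55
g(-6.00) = 264.08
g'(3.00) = 24.71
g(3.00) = 32.49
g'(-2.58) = 974.37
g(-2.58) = 269.79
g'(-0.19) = 1.61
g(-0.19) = 4.31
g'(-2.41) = 63566.33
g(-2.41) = 1625.94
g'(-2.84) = 147.33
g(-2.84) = 166.90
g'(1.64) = 12.47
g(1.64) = 7.53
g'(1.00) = 10.95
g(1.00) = 0.55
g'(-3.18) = 19.44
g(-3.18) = 144.31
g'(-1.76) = 71.51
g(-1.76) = -12.45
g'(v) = (-2.26*v - 2.18)*(5.88*v^4 + 2.23*v^3 - 4.14*v^2 + 3.3*v - 6.12)/(1.13*v^2 + 2.18*v - 1.23)^2 + (23.52*v^3 + 6.69*v^2 - 8.28*v + 3.3)/(1.13*v^2 + 2.18*v - 1.23)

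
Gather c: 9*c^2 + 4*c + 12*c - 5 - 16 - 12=9*c^2 + 16*c - 33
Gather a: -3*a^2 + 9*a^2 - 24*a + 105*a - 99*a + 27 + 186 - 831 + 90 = 6*a^2 - 18*a - 528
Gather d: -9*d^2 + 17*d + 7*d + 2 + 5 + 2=-9*d^2 + 24*d + 9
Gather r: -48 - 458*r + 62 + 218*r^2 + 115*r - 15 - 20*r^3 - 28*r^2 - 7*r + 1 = -20*r^3 + 190*r^2 - 350*r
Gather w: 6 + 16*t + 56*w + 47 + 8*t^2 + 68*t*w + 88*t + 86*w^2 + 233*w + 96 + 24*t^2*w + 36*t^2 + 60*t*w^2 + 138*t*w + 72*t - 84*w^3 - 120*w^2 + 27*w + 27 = 44*t^2 + 176*t - 84*w^3 + w^2*(60*t - 34) + w*(24*t^2 + 206*t + 316) + 176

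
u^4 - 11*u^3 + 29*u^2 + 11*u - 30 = (u - 6)*(u - 5)*(u - 1)*(u + 1)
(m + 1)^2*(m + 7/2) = m^3 + 11*m^2/2 + 8*m + 7/2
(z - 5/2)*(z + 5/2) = z^2 - 25/4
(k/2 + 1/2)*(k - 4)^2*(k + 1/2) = k^4/2 - 13*k^3/4 + 9*k^2/4 + 10*k + 4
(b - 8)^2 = b^2 - 16*b + 64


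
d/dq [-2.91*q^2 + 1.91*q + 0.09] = 1.91 - 5.82*q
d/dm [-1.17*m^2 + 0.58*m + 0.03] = 0.58 - 2.34*m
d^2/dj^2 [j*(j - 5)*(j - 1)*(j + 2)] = 12*j^2 - 24*j - 14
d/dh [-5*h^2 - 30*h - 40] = -10*h - 30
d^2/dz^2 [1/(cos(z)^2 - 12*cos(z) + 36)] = 2*(-6*cos(z) - cos(2*z) + 2)/(cos(z) - 6)^4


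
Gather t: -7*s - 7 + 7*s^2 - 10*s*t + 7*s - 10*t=7*s^2 + t*(-10*s - 10) - 7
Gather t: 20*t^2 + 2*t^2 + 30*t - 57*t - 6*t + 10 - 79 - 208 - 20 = 22*t^2 - 33*t - 297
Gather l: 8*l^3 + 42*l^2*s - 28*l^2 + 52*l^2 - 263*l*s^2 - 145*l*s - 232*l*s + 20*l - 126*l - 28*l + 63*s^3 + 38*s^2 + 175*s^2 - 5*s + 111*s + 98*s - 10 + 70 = 8*l^3 + l^2*(42*s + 24) + l*(-263*s^2 - 377*s - 134) + 63*s^3 + 213*s^2 + 204*s + 60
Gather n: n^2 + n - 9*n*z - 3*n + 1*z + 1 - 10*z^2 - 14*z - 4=n^2 + n*(-9*z - 2) - 10*z^2 - 13*z - 3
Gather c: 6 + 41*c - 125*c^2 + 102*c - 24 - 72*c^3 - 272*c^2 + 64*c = -72*c^3 - 397*c^2 + 207*c - 18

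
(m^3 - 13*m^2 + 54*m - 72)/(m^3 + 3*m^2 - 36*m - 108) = (m^2 - 7*m + 12)/(m^2 + 9*m + 18)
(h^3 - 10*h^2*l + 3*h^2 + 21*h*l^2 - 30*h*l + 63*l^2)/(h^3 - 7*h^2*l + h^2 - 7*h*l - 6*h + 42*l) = (h - 3*l)/(h - 2)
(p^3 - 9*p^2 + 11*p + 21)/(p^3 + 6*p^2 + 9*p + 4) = (p^2 - 10*p + 21)/(p^2 + 5*p + 4)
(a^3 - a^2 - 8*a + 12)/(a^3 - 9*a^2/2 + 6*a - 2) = 2*(a + 3)/(2*a - 1)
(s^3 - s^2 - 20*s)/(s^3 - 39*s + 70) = s*(s + 4)/(s^2 + 5*s - 14)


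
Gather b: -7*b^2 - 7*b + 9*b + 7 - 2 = -7*b^2 + 2*b + 5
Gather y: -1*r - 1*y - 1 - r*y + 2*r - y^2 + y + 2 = -r*y + r - y^2 + 1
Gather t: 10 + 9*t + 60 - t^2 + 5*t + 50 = -t^2 + 14*t + 120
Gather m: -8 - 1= -9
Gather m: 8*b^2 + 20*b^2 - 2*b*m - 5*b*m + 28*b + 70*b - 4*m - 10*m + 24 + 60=28*b^2 + 98*b + m*(-7*b - 14) + 84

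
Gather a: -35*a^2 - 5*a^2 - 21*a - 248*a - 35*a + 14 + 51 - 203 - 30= -40*a^2 - 304*a - 168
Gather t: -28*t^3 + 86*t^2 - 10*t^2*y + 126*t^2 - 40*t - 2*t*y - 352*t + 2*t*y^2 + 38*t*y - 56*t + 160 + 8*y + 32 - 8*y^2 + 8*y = -28*t^3 + t^2*(212 - 10*y) + t*(2*y^2 + 36*y - 448) - 8*y^2 + 16*y + 192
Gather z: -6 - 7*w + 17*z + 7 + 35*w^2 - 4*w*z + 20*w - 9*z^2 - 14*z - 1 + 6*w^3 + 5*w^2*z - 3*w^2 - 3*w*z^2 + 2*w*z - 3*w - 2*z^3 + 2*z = 6*w^3 + 32*w^2 + 10*w - 2*z^3 + z^2*(-3*w - 9) + z*(5*w^2 - 2*w + 5)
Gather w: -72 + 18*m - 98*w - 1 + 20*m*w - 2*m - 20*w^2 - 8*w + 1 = 16*m - 20*w^2 + w*(20*m - 106) - 72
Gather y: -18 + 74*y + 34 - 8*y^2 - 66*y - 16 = -8*y^2 + 8*y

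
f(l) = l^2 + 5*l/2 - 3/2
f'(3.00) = 8.50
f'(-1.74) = -0.98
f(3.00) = 15.00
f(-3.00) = 0.00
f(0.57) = 0.25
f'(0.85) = 4.20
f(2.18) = 8.70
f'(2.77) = 8.04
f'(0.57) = 3.64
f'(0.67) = 3.84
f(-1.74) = -2.82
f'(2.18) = 6.86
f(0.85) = 1.35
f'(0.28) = 3.06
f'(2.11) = 6.72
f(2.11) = 8.23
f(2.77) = 13.10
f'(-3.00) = -3.50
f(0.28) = -0.72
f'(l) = 2*l + 5/2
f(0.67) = 0.62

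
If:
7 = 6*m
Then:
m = 7/6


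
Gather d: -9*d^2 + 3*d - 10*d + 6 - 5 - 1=-9*d^2 - 7*d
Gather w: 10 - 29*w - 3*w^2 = -3*w^2 - 29*w + 10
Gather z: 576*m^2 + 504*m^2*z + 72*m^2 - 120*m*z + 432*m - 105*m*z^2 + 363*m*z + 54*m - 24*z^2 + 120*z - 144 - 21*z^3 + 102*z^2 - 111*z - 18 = 648*m^2 + 486*m - 21*z^3 + z^2*(78 - 105*m) + z*(504*m^2 + 243*m + 9) - 162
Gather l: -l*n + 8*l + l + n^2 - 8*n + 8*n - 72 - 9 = l*(9 - n) + n^2 - 81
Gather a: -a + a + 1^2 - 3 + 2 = 0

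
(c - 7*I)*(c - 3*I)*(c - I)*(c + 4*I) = c^4 - 7*I*c^3 + 13*c^2 - 103*I*c - 84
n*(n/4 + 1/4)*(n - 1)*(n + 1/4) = n^4/4 + n^3/16 - n^2/4 - n/16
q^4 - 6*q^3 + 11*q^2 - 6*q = q*(q - 3)*(q - 2)*(q - 1)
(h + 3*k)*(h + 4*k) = h^2 + 7*h*k + 12*k^2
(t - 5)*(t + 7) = t^2 + 2*t - 35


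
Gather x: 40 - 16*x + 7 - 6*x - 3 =44 - 22*x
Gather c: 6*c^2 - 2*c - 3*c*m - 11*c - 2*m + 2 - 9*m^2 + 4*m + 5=6*c^2 + c*(-3*m - 13) - 9*m^2 + 2*m + 7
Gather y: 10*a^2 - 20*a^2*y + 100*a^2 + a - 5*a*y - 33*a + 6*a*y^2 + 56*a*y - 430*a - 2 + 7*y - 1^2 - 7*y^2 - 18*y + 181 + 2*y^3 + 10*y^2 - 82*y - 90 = 110*a^2 - 462*a + 2*y^3 + y^2*(6*a + 3) + y*(-20*a^2 + 51*a - 93) + 88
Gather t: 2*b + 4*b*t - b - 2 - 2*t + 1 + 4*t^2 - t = b + 4*t^2 + t*(4*b - 3) - 1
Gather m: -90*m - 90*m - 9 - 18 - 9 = -180*m - 36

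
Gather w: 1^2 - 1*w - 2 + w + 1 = 0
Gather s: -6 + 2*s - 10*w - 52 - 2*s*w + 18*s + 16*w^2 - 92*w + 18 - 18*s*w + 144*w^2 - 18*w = s*(20 - 20*w) + 160*w^2 - 120*w - 40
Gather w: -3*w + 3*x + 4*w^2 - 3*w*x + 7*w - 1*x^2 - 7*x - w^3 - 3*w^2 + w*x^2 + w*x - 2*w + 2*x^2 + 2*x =-w^3 + w^2 + w*(x^2 - 2*x + 2) + x^2 - 2*x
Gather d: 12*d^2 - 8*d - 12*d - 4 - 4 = 12*d^2 - 20*d - 8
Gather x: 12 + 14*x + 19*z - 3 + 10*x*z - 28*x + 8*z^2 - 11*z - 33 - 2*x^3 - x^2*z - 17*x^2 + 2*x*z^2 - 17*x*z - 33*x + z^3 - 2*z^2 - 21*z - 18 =-2*x^3 + x^2*(-z - 17) + x*(2*z^2 - 7*z - 47) + z^3 + 6*z^2 - 13*z - 42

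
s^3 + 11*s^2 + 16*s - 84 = (s - 2)*(s + 6)*(s + 7)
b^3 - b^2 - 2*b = b*(b - 2)*(b + 1)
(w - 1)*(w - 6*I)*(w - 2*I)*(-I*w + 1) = -I*w^4 - 7*w^3 + I*w^3 + 7*w^2 + 4*I*w^2 - 12*w - 4*I*w + 12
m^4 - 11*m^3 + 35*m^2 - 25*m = m*(m - 5)^2*(m - 1)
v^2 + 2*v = v*(v + 2)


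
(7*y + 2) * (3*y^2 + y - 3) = 21*y^3 + 13*y^2 - 19*y - 6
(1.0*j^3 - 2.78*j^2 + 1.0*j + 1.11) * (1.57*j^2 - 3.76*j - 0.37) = 1.57*j^5 - 8.1246*j^4 + 11.6528*j^3 - 0.9887*j^2 - 4.5436*j - 0.4107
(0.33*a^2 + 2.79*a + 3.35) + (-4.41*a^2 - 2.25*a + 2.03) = -4.08*a^2 + 0.54*a + 5.38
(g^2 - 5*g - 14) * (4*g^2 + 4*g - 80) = 4*g^4 - 16*g^3 - 156*g^2 + 344*g + 1120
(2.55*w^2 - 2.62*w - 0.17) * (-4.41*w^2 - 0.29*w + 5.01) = -11.2455*w^4 + 10.8147*w^3 + 14.285*w^2 - 13.0769*w - 0.8517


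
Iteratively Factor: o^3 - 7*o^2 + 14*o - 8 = (o - 4)*(o^2 - 3*o + 2) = (o - 4)*(o - 2)*(o - 1)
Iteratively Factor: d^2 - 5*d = (d - 5)*(d)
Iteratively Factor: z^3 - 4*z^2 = (z)*(z^2 - 4*z) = z^2*(z - 4)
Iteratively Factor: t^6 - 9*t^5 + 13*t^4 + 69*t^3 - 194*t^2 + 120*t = (t + 3)*(t^5 - 12*t^4 + 49*t^3 - 78*t^2 + 40*t) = (t - 5)*(t + 3)*(t^4 - 7*t^3 + 14*t^2 - 8*t) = t*(t - 5)*(t + 3)*(t^3 - 7*t^2 + 14*t - 8) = t*(t - 5)*(t - 1)*(t + 3)*(t^2 - 6*t + 8) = t*(t - 5)*(t - 2)*(t - 1)*(t + 3)*(t - 4)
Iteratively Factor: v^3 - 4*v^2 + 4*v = (v)*(v^2 - 4*v + 4) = v*(v - 2)*(v - 2)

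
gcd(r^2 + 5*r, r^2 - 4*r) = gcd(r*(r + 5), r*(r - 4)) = r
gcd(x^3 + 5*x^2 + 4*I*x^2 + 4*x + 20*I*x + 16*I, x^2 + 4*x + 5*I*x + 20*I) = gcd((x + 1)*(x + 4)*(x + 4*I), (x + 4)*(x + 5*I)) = x + 4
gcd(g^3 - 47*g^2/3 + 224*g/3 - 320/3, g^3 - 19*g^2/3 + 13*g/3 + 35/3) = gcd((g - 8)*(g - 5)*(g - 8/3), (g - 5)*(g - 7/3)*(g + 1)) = g - 5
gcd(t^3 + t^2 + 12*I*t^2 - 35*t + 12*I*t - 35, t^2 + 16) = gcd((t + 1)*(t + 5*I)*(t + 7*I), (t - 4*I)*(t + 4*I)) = 1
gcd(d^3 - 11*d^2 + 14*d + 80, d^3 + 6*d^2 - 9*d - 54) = 1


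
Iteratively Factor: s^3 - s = (s - 1)*(s^2 + s) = s*(s - 1)*(s + 1)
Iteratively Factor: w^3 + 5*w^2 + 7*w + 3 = (w + 1)*(w^2 + 4*w + 3) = (w + 1)*(w + 3)*(w + 1)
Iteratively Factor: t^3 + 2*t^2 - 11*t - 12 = (t - 3)*(t^2 + 5*t + 4) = (t - 3)*(t + 4)*(t + 1)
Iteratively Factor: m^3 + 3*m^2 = (m)*(m^2 + 3*m) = m*(m + 3)*(m)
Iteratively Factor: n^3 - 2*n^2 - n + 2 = (n + 1)*(n^2 - 3*n + 2) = (n - 2)*(n + 1)*(n - 1)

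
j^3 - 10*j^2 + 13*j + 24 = (j - 8)*(j - 3)*(j + 1)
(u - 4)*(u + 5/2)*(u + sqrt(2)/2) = u^3 - 3*u^2/2 + sqrt(2)*u^2/2 - 10*u - 3*sqrt(2)*u/4 - 5*sqrt(2)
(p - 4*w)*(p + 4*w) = p^2 - 16*w^2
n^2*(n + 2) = n^3 + 2*n^2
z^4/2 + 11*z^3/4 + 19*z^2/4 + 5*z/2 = z*(z/2 + 1/2)*(z + 2)*(z + 5/2)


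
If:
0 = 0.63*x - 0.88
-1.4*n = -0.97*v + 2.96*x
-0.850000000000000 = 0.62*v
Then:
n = -3.90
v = -1.37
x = 1.40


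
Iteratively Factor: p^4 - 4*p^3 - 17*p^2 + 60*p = (p - 5)*(p^3 + p^2 - 12*p) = (p - 5)*(p + 4)*(p^2 - 3*p) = p*(p - 5)*(p + 4)*(p - 3)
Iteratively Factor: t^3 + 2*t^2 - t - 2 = (t - 1)*(t^2 + 3*t + 2) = (t - 1)*(t + 2)*(t + 1)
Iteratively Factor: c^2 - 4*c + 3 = (c - 3)*(c - 1)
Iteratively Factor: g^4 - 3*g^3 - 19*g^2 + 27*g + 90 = (g - 5)*(g^3 + 2*g^2 - 9*g - 18) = (g - 5)*(g - 3)*(g^2 + 5*g + 6) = (g - 5)*(g - 3)*(g + 3)*(g + 2)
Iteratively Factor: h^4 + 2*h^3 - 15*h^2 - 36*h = (h + 3)*(h^3 - h^2 - 12*h) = (h - 4)*(h + 3)*(h^2 + 3*h) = h*(h - 4)*(h + 3)*(h + 3)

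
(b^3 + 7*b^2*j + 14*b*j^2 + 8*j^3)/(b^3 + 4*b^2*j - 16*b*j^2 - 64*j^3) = (b^2 + 3*b*j + 2*j^2)/(b^2 - 16*j^2)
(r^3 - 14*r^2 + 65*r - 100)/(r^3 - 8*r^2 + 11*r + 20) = (r - 5)/(r + 1)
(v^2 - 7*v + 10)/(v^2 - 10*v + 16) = (v - 5)/(v - 8)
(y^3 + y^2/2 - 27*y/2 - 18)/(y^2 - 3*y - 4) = (2*y^2 + 9*y + 9)/(2*(y + 1))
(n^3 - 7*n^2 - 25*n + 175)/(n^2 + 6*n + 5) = (n^2 - 12*n + 35)/(n + 1)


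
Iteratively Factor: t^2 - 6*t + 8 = (t - 4)*(t - 2)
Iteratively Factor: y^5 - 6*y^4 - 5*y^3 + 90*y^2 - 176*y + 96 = (y - 4)*(y^4 - 2*y^3 - 13*y^2 + 38*y - 24) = (y - 4)*(y - 1)*(y^3 - y^2 - 14*y + 24) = (y - 4)*(y - 1)*(y + 4)*(y^2 - 5*y + 6) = (y - 4)*(y - 3)*(y - 1)*(y + 4)*(y - 2)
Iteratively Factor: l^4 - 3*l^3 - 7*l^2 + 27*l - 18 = (l - 3)*(l^3 - 7*l + 6) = (l - 3)*(l - 1)*(l^2 + l - 6) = (l - 3)*(l - 2)*(l - 1)*(l + 3)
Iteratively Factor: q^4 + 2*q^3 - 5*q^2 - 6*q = (q)*(q^3 + 2*q^2 - 5*q - 6) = q*(q + 1)*(q^2 + q - 6) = q*(q - 2)*(q + 1)*(q + 3)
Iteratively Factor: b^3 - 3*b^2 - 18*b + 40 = (b - 5)*(b^2 + 2*b - 8) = (b - 5)*(b - 2)*(b + 4)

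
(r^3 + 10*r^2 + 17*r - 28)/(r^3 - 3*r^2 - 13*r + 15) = (r^2 + 11*r + 28)/(r^2 - 2*r - 15)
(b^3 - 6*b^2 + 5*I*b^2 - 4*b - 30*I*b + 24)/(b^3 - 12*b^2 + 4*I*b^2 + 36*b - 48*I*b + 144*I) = (b + I)/(b - 6)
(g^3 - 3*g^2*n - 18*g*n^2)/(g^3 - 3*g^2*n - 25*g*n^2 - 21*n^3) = g*(g - 6*n)/(g^2 - 6*g*n - 7*n^2)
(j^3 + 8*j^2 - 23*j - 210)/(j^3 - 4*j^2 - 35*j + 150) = (j + 7)/(j - 5)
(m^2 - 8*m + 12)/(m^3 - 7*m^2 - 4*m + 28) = (m - 6)/(m^2 - 5*m - 14)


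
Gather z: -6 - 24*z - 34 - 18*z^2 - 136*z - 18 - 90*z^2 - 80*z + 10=-108*z^2 - 240*z - 48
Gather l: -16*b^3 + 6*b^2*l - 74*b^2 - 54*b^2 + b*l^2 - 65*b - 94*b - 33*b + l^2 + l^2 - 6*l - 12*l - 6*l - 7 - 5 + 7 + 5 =-16*b^3 - 128*b^2 - 192*b + l^2*(b + 2) + l*(6*b^2 - 24)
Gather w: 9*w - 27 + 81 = 9*w + 54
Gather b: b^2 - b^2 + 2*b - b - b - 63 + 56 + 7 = 0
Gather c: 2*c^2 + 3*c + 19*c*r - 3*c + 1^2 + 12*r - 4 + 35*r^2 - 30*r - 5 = 2*c^2 + 19*c*r + 35*r^2 - 18*r - 8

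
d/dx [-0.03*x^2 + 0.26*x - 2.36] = 0.26 - 0.06*x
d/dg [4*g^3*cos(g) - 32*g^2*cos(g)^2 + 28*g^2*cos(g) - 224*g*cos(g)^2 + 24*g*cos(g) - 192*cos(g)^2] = -4*g^3*sin(g) - 28*g^2*sin(g) + 32*g^2*sin(2*g) + 12*g^2*cos(g) - 24*g*sin(g) + 224*g*sin(2*g) - 64*g*cos(g)^2 + 56*g*cos(g) + 192*sin(2*g) - 224*cos(g)^2 + 24*cos(g)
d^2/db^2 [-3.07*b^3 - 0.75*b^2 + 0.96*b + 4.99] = -18.42*b - 1.5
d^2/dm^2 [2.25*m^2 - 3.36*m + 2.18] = 4.50000000000000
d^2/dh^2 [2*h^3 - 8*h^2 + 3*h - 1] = 12*h - 16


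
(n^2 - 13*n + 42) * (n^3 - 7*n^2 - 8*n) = n^5 - 20*n^4 + 125*n^3 - 190*n^2 - 336*n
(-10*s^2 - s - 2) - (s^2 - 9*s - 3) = -11*s^2 + 8*s + 1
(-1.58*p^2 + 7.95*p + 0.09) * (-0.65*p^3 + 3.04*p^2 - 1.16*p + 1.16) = 1.027*p^5 - 9.9707*p^4 + 25.9423*p^3 - 10.7812*p^2 + 9.1176*p + 0.1044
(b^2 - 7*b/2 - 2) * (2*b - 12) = 2*b^3 - 19*b^2 + 38*b + 24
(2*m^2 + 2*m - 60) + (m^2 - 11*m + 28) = 3*m^2 - 9*m - 32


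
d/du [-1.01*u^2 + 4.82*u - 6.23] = 4.82 - 2.02*u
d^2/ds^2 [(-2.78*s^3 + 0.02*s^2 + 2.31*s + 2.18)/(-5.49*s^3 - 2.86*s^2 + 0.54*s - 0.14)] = (-2.27373675443232e-13*s^7 - 88.505388*s^6 - 368.292258*s^5 - 1032.082668*s^4 - 599.602532*s^3 - 48.119568*s^2 + 36.130512*s + 0.124312)/(165.469149*s^9 + 258.602058*s^8 + 85.89105*s^7 - 14.820038*s^6 + 4.740876*s^5 + 3.447096*s^4 - 1.131948*s^3 + 0.29064*s^2 - 0.031752*s + 0.002744)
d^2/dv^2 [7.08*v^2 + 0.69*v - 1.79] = 14.1600000000000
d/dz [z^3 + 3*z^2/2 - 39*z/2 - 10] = 3*z^2 + 3*z - 39/2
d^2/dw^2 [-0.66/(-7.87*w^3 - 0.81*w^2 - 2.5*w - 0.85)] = (-(31.1652*w + 1.0692)*(7.87*w^3 + 0.81*w^2 + 2.5*w + 0.85) + 0.66*(23.61*w^2 + 1.62*w + 2.5)*(47.22*w^2 + 3.24*w + 5.0))/(7.87*w^3 + 0.81*w^2 + 2.5*w + 0.85)^3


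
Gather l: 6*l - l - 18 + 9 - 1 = 5*l - 10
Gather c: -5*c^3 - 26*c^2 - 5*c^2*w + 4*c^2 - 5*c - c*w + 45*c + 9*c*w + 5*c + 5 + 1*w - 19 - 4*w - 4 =-5*c^3 + c^2*(-5*w - 22) + c*(8*w + 45) - 3*w - 18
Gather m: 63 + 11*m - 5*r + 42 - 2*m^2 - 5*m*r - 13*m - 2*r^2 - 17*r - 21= -2*m^2 + m*(-5*r - 2) - 2*r^2 - 22*r + 84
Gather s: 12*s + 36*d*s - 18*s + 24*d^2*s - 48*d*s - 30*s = s*(24*d^2 - 12*d - 36)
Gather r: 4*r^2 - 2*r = 4*r^2 - 2*r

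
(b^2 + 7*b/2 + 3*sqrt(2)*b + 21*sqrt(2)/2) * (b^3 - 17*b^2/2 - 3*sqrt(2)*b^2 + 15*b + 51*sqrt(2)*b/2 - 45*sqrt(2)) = b^5 - 5*b^4 - 131*b^3/4 + 285*b^2/2 + 531*b/2 - 945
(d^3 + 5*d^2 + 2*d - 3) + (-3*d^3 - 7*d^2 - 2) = -2*d^3 - 2*d^2 + 2*d - 5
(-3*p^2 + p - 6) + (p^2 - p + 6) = -2*p^2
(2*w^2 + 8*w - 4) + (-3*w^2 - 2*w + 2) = -w^2 + 6*w - 2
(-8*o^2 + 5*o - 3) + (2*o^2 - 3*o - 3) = -6*o^2 + 2*o - 6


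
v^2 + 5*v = v*(v + 5)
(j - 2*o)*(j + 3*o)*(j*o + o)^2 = j^4*o^2 + j^3*o^3 + 2*j^3*o^2 - 6*j^2*o^4 + 2*j^2*o^3 + j^2*o^2 - 12*j*o^4 + j*o^3 - 6*o^4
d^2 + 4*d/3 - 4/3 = (d - 2/3)*(d + 2)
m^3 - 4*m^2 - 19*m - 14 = (m - 7)*(m + 1)*(m + 2)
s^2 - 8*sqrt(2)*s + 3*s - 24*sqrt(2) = (s + 3)*(s - 8*sqrt(2))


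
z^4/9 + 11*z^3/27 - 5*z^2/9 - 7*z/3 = z*(z/3 + 1)^2*(z - 7/3)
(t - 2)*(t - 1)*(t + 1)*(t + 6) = t^4 + 4*t^3 - 13*t^2 - 4*t + 12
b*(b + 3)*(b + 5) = b^3 + 8*b^2 + 15*b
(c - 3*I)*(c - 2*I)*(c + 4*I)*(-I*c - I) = -I*c^4 - c^3 - I*c^3 - c^2 - 14*I*c^2 - 24*c - 14*I*c - 24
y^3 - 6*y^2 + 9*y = y*(y - 3)^2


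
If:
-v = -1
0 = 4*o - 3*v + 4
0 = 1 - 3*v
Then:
No Solution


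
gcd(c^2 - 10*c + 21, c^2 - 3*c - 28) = c - 7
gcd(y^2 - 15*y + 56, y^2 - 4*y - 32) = y - 8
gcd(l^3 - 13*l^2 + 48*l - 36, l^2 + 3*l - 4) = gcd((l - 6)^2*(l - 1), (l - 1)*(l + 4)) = l - 1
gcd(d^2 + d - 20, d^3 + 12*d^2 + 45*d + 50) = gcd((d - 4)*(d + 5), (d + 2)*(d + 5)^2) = d + 5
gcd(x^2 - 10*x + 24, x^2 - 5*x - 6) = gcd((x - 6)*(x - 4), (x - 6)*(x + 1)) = x - 6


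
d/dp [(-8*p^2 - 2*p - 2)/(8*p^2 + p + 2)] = 2*(4*p^2 - 1)/(64*p^4 + 16*p^3 + 33*p^2 + 4*p + 4)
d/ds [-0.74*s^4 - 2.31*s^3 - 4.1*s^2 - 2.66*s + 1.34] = -2.96*s^3 - 6.93*s^2 - 8.2*s - 2.66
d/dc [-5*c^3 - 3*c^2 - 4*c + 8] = -15*c^2 - 6*c - 4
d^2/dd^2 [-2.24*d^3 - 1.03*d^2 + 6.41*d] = -13.44*d - 2.06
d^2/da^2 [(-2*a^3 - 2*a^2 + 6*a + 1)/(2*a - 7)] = 4*(-4*a^3 + 42*a^2 - 147*a - 5)/(8*a^3 - 84*a^2 + 294*a - 343)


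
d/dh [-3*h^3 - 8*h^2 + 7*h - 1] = -9*h^2 - 16*h + 7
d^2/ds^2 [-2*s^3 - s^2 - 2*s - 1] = -12*s - 2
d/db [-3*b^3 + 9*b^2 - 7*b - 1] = -9*b^2 + 18*b - 7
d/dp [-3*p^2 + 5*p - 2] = 5 - 6*p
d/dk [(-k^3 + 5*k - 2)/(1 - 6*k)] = (12*k^3 - 3*k^2 - 7)/(36*k^2 - 12*k + 1)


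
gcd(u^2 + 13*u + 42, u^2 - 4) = 1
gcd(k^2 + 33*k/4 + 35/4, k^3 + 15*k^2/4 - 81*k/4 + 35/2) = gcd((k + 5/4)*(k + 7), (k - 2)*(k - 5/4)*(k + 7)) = k + 7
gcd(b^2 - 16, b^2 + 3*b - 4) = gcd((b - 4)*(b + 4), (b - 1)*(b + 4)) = b + 4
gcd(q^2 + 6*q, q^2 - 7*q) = q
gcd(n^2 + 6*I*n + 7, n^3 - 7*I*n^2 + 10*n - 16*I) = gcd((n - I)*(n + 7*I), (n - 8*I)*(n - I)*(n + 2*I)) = n - I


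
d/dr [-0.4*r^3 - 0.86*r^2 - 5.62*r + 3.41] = -1.2*r^2 - 1.72*r - 5.62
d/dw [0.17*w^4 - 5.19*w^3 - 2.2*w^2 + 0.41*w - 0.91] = 0.68*w^3 - 15.57*w^2 - 4.4*w + 0.41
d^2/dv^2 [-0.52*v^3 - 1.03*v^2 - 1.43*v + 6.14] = -3.12*v - 2.06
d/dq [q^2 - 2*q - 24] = 2*q - 2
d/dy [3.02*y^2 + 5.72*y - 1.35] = 6.04*y + 5.72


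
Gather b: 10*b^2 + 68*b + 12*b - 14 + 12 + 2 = 10*b^2 + 80*b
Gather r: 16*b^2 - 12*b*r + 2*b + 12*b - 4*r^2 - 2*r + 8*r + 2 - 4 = 16*b^2 + 14*b - 4*r^2 + r*(6 - 12*b) - 2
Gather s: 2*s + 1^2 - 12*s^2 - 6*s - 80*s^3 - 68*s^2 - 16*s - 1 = -80*s^3 - 80*s^2 - 20*s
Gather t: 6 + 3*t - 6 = 3*t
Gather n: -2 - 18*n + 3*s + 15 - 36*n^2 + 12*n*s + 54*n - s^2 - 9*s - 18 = -36*n^2 + n*(12*s + 36) - s^2 - 6*s - 5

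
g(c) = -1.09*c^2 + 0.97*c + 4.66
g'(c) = 0.97 - 2.18*c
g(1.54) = 3.57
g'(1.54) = -2.39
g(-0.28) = 4.30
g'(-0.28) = 1.58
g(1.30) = 4.08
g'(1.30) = -1.86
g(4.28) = -11.16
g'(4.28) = -8.36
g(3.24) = -3.64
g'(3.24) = -6.09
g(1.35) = 3.98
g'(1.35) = -1.97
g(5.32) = -21.03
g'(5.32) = -10.63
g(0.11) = 4.75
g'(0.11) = 0.73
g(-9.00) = -92.36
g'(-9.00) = 20.59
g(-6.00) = -40.40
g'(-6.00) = 14.05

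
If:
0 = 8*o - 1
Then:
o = 1/8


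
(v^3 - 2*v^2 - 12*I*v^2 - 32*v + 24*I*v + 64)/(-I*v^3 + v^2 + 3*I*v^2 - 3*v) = (-v^3 + 2*v^2 + 12*I*v^2 + 32*v - 24*I*v - 64)/(v*(I*v^2 - v - 3*I*v + 3))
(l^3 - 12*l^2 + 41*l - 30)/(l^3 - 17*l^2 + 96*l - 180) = (l - 1)/(l - 6)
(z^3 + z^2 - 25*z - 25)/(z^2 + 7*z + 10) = (z^2 - 4*z - 5)/(z + 2)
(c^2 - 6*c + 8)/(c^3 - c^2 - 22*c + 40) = 1/(c + 5)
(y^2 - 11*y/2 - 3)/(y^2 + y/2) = (y - 6)/y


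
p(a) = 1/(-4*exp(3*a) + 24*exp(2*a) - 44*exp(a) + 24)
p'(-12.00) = 0.00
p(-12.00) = 0.04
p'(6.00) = 0.00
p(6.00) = 0.00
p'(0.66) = -113.27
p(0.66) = -3.85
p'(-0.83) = 0.14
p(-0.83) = 0.11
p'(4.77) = 0.00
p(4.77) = -0.00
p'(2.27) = 0.00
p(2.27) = -0.00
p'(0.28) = 0.92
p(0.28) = -0.68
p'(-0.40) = 0.69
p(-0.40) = 0.24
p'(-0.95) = 0.10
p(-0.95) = 0.10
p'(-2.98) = 0.00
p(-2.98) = 0.05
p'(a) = (12*exp(3*a) - 48*exp(2*a) + 44*exp(a))/(-4*exp(3*a) + 24*exp(2*a) - 44*exp(a) + 24)^2 = (3*exp(2*a) - 12*exp(a) + 11)*exp(a)/(4*(exp(3*a) - 6*exp(2*a) + 11*exp(a) - 6)^2)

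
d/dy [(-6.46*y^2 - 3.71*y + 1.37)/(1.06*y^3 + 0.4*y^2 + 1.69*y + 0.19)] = (6.8476*y^4 + 7.8652*y^3 - 13.79*y^2 - 3.5508*y - 3.0202)/(1.1236*y^6 + 0.848*y^5 + 3.7428*y^4 + 1.7548*y^3 + 3.0081*y^2 + 0.6422*y + 0.0361)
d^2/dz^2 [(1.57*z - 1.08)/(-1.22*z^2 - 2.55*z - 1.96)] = (-(1.57*z - 1.08)*(2.44*z + 2.55)*(4.88*z + 5.1) + (11.4924*z + 5.3718)*(1.22*z^2 + 2.55*z + 1.96))/(1.22*z^2 + 2.55*z + 1.96)^3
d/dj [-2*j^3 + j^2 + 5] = 2*j*(1 - 3*j)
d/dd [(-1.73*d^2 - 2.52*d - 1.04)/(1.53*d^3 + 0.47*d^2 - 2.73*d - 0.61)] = (2.6469*d^4 + 7.7112*d^3 + 10.6809*d^2 + 3.0882*d - 1.302)/(2.3409*d^6 + 1.4382*d^5 - 8.1329*d^4 - 4.4328*d^3 + 6.8795*d^2 + 3.3306*d + 0.3721)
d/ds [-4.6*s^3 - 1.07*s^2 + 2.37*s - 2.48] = -13.8*s^2 - 2.14*s + 2.37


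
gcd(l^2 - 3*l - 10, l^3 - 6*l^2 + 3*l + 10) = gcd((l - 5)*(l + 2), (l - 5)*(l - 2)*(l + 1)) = l - 5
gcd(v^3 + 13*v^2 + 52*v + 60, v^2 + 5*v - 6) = v + 6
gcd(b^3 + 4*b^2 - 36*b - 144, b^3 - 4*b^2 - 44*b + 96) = b + 6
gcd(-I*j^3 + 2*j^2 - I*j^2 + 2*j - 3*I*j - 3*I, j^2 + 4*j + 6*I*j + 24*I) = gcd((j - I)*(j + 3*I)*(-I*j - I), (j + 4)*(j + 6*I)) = 1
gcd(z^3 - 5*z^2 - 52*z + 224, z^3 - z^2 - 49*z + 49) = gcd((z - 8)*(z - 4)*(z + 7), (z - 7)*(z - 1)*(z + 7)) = z + 7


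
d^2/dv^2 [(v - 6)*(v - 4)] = 2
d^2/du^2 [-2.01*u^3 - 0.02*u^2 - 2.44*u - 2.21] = -12.06*u - 0.04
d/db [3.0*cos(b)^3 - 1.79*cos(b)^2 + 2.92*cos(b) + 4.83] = (-9.0*cos(b)^2 + 3.58*cos(b) - 2.92)*sin(b)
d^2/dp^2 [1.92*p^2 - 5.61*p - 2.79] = 3.84000000000000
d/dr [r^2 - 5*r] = 2*r - 5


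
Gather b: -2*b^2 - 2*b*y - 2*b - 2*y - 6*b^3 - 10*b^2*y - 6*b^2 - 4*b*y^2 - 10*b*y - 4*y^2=-6*b^3 + b^2*(-10*y - 8) + b*(-4*y^2 - 12*y - 2) - 4*y^2 - 2*y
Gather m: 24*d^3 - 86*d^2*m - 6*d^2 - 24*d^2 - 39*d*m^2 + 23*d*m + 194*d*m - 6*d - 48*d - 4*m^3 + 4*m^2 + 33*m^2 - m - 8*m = 24*d^3 - 30*d^2 - 54*d - 4*m^3 + m^2*(37 - 39*d) + m*(-86*d^2 + 217*d - 9)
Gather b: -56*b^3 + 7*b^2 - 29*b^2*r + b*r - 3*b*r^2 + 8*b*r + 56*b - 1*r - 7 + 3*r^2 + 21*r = -56*b^3 + b^2*(7 - 29*r) + b*(-3*r^2 + 9*r + 56) + 3*r^2 + 20*r - 7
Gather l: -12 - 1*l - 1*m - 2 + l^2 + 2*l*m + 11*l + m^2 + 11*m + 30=l^2 + l*(2*m + 10) + m^2 + 10*m + 16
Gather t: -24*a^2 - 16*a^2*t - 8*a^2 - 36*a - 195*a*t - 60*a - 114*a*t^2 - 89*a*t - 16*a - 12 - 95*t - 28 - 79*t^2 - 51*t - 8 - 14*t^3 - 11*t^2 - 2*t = -32*a^2 - 112*a - 14*t^3 + t^2*(-114*a - 90) + t*(-16*a^2 - 284*a - 148) - 48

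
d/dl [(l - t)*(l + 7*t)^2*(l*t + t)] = t*(l + 7*t)*(2*(l + 1)*(l - t) + (l + 1)*(l + 7*t) + (l - t)*(l + 7*t))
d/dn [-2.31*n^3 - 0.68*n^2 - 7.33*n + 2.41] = -6.93*n^2 - 1.36*n - 7.33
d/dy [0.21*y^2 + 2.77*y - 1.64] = 0.42*y + 2.77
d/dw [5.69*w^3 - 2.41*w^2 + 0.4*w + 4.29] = 17.07*w^2 - 4.82*w + 0.4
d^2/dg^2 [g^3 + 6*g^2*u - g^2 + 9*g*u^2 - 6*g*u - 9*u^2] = 6*g + 12*u - 2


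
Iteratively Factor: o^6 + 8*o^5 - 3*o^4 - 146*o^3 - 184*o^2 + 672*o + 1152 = (o + 4)*(o^5 + 4*o^4 - 19*o^3 - 70*o^2 + 96*o + 288) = (o + 4)^2*(o^4 - 19*o^2 + 6*o + 72) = (o - 3)*(o + 4)^2*(o^3 + 3*o^2 - 10*o - 24) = (o - 3)^2*(o + 4)^2*(o^2 + 6*o + 8) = (o - 3)^2*(o + 4)^3*(o + 2)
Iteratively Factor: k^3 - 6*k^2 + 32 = (k - 4)*(k^2 - 2*k - 8) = (k - 4)^2*(k + 2)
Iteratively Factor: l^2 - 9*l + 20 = (l - 4)*(l - 5)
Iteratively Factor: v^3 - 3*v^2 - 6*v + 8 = (v + 2)*(v^2 - 5*v + 4) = (v - 4)*(v + 2)*(v - 1)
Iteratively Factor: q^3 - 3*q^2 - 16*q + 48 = (q - 3)*(q^2 - 16) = (q - 3)*(q + 4)*(q - 4)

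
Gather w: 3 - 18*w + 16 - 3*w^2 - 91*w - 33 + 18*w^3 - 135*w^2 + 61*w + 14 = 18*w^3 - 138*w^2 - 48*w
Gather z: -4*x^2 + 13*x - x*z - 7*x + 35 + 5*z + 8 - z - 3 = -4*x^2 + 6*x + z*(4 - x) + 40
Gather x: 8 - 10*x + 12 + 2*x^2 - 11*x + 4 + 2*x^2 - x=4*x^2 - 22*x + 24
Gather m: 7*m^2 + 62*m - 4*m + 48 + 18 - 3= 7*m^2 + 58*m + 63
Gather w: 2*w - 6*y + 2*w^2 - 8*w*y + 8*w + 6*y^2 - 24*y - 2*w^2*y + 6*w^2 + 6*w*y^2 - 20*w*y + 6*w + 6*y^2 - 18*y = w^2*(8 - 2*y) + w*(6*y^2 - 28*y + 16) + 12*y^2 - 48*y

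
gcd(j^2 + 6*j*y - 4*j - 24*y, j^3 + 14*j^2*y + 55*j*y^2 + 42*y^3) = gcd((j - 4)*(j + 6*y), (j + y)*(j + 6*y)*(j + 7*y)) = j + 6*y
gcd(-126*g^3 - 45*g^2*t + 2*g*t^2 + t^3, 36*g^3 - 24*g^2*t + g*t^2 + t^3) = 6*g + t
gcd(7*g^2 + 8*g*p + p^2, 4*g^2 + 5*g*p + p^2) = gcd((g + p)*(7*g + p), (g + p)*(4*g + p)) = g + p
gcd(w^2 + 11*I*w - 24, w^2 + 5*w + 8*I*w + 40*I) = w + 8*I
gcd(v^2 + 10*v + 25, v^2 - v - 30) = v + 5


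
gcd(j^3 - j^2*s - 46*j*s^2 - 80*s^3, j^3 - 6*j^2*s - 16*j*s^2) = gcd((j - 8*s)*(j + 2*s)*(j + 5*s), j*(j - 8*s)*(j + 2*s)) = -j^2 + 6*j*s + 16*s^2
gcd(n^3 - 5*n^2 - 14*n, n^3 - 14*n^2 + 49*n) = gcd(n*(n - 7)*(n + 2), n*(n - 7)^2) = n^2 - 7*n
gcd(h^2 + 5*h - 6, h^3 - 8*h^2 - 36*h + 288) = h + 6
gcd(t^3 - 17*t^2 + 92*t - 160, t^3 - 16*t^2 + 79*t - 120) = t^2 - 13*t + 40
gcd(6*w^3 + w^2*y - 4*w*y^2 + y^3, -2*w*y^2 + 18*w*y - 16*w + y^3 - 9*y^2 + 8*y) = -2*w + y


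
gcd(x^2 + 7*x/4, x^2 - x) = x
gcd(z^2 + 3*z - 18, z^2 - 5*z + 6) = z - 3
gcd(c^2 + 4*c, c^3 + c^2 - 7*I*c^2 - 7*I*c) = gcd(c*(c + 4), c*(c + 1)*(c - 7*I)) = c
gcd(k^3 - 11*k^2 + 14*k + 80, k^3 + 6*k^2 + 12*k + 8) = k + 2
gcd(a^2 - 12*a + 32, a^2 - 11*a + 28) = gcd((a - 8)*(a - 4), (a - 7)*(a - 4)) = a - 4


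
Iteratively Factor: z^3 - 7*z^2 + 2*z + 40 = (z - 4)*(z^2 - 3*z - 10) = (z - 5)*(z - 4)*(z + 2)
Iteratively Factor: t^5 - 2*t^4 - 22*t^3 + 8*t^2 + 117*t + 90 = (t - 5)*(t^4 + 3*t^3 - 7*t^2 - 27*t - 18) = (t - 5)*(t + 1)*(t^3 + 2*t^2 - 9*t - 18) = (t - 5)*(t - 3)*(t + 1)*(t^2 + 5*t + 6) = (t - 5)*(t - 3)*(t + 1)*(t + 2)*(t + 3)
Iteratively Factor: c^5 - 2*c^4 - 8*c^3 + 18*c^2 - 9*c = (c - 3)*(c^4 + c^3 - 5*c^2 + 3*c) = c*(c - 3)*(c^3 + c^2 - 5*c + 3) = c*(c - 3)*(c - 1)*(c^2 + 2*c - 3) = c*(c - 3)*(c - 1)*(c + 3)*(c - 1)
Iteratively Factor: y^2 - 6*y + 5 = (y - 5)*(y - 1)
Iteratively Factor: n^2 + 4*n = (n)*(n + 4)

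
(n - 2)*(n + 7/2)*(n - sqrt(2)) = n^3 - sqrt(2)*n^2 + 3*n^2/2 - 7*n - 3*sqrt(2)*n/2 + 7*sqrt(2)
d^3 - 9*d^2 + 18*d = d*(d - 6)*(d - 3)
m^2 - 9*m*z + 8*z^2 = (m - 8*z)*(m - z)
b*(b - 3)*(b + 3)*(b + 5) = b^4 + 5*b^3 - 9*b^2 - 45*b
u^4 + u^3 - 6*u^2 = u^2*(u - 2)*(u + 3)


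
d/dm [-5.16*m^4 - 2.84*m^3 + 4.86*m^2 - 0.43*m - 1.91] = -20.64*m^3 - 8.52*m^2 + 9.72*m - 0.43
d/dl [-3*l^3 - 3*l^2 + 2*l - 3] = -9*l^2 - 6*l + 2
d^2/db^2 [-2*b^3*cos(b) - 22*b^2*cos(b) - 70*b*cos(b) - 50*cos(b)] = 2*b^3*cos(b) + 12*b^2*sin(b) + 22*b^2*cos(b) + 88*b*sin(b) + 58*b*cos(b) + 140*sin(b) + 6*cos(b)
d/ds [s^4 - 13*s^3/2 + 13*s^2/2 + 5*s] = 4*s^3 - 39*s^2/2 + 13*s + 5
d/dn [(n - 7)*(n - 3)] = 2*n - 10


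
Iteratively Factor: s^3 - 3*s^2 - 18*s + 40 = (s - 2)*(s^2 - s - 20) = (s - 5)*(s - 2)*(s + 4)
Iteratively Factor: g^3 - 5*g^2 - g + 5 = (g - 1)*(g^2 - 4*g - 5) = (g - 5)*(g - 1)*(g + 1)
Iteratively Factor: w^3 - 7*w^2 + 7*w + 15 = (w - 3)*(w^2 - 4*w - 5) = (w - 3)*(w + 1)*(w - 5)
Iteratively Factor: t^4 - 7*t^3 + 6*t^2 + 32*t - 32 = (t - 1)*(t^3 - 6*t^2 + 32) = (t - 4)*(t - 1)*(t^2 - 2*t - 8) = (t - 4)*(t - 1)*(t + 2)*(t - 4)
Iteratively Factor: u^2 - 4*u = (u)*(u - 4)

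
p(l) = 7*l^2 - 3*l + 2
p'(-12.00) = -171.00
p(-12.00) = 1046.00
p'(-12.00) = -171.00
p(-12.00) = 1046.00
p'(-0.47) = -9.58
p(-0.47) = 4.96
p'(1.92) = 23.88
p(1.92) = 22.04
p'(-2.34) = -35.76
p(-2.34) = 47.35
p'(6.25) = 84.50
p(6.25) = 256.69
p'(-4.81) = -70.34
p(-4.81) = 178.38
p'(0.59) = 5.26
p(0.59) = 2.67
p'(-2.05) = -31.70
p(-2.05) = 37.57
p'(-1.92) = -29.88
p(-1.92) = 33.56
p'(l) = 14*l - 3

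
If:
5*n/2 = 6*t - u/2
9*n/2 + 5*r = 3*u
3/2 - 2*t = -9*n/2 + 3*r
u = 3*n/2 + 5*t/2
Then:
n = -57/2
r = -117/4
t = -39/2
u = -183/2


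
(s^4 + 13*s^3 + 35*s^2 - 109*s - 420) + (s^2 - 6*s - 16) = s^4 + 13*s^3 + 36*s^2 - 115*s - 436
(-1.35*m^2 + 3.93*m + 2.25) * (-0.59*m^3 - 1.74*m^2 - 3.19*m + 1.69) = 0.7965*m^5 + 0.0303000000000004*m^4 - 3.8592*m^3 - 18.7332*m^2 - 0.5358*m + 3.8025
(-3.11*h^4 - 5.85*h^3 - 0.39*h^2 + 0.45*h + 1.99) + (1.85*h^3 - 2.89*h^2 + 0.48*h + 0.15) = -3.11*h^4 - 4.0*h^3 - 3.28*h^2 + 0.93*h + 2.14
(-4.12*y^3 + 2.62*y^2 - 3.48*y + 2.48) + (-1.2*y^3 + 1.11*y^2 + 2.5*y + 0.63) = -5.32*y^3 + 3.73*y^2 - 0.98*y + 3.11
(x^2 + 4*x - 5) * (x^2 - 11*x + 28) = x^4 - 7*x^3 - 21*x^2 + 167*x - 140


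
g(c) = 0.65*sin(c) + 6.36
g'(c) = 0.65*cos(c)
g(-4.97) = 6.99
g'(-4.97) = 0.17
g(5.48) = 5.89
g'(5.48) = 0.45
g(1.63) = 7.01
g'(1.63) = -0.04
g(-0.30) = 6.17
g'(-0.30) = 0.62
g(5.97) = 6.16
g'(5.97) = 0.62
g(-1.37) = 5.72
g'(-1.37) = 0.13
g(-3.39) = 6.52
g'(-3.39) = -0.63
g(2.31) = 6.84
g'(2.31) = -0.44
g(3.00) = 6.45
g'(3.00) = -0.64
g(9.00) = 6.63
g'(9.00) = -0.59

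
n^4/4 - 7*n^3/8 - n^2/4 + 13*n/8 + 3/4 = (n/4 + 1/4)*(n - 3)*(n - 2)*(n + 1/2)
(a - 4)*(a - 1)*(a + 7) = a^3 + 2*a^2 - 31*a + 28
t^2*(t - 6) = t^3 - 6*t^2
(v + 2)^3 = v^3 + 6*v^2 + 12*v + 8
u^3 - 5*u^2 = u^2*(u - 5)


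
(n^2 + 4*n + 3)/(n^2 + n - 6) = (n + 1)/(n - 2)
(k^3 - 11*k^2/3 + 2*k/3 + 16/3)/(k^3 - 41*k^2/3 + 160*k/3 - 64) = (k^2 - k - 2)/(k^2 - 11*k + 24)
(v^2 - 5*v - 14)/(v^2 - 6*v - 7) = (v + 2)/(v + 1)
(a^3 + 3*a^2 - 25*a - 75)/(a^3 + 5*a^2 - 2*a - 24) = (a^2 - 25)/(a^2 + 2*a - 8)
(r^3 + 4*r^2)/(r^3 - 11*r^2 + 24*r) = r*(r + 4)/(r^2 - 11*r + 24)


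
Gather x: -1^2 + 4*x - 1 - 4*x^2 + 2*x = -4*x^2 + 6*x - 2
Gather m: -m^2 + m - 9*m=-m^2 - 8*m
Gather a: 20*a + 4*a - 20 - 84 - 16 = 24*a - 120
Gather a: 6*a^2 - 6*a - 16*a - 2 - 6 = 6*a^2 - 22*a - 8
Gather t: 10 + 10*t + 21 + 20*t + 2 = 30*t + 33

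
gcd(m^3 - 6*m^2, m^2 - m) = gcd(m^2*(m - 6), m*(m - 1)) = m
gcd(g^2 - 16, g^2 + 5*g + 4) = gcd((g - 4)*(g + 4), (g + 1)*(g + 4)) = g + 4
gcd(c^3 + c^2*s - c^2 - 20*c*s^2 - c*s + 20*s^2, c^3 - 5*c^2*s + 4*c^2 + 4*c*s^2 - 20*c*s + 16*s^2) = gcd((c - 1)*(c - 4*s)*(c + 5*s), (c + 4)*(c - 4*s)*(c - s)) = -c + 4*s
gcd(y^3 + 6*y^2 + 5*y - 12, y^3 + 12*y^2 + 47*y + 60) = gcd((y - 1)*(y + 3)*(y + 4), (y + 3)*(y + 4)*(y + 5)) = y^2 + 7*y + 12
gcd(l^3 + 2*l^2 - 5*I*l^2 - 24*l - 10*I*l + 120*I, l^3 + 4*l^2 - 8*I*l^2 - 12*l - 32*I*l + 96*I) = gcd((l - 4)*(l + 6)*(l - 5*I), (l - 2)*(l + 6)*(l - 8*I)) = l + 6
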